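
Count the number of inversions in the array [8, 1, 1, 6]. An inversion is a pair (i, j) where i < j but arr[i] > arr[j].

Finding inversions in [8, 1, 1, 6]:

(0, 1): arr[0]=8 > arr[1]=1
(0, 2): arr[0]=8 > arr[2]=1
(0, 3): arr[0]=8 > arr[3]=6

Total inversions: 3

The array has 3 inversion(s): (0,1), (0,2), (0,3). Each pair (i,j) satisfies i < j and arr[i] > arr[j].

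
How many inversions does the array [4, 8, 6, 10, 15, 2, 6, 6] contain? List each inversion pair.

Finding inversions in [4, 8, 6, 10, 15, 2, 6, 6]:

(0, 5): arr[0]=4 > arr[5]=2
(1, 2): arr[1]=8 > arr[2]=6
(1, 5): arr[1]=8 > arr[5]=2
(1, 6): arr[1]=8 > arr[6]=6
(1, 7): arr[1]=8 > arr[7]=6
(2, 5): arr[2]=6 > arr[5]=2
(3, 5): arr[3]=10 > arr[5]=2
(3, 6): arr[3]=10 > arr[6]=6
(3, 7): arr[3]=10 > arr[7]=6
(4, 5): arr[4]=15 > arr[5]=2
(4, 6): arr[4]=15 > arr[6]=6
(4, 7): arr[4]=15 > arr[7]=6

Total inversions: 12

The array has 12 inversion(s): (0,5), (1,2), (1,5), (1,6), (1,7), (2,5), (3,5), (3,6), (3,7), (4,5), (4,6), (4,7). Each pair (i,j) satisfies i < j and arr[i] > arr[j].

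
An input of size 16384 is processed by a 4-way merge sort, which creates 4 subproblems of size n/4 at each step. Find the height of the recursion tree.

For divide and conquer with division factor 4:

Problem sizes at each level:
Level 0: 16384
Level 1: 4096
Level 2: 1024
Level 3: 256
Level 4: 64
Level 5: 16
Level 6: 4
Level 7: 1

The root is level 0 and the size-1 base case is level 7 (the tree spans levels 0 through 7, i.e. 8 levels counting the root), so the depth is the number of divisions: log_4(16384) = 7

The recursion tree depth is log_4(16384) = 7. At each level, the problem size is divided by 4, so it takes 7 divisions to reduce to a base case of size 1. The algorithm makes 4 recursive calls at each level.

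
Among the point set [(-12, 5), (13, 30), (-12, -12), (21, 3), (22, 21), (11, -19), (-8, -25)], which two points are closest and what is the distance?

Computing all pairwise distances among 7 points:

d((-12, 5), (13, 30)) = 35.3553
d((-12, 5), (-12, -12)) = 17.0
d((-12, 5), (21, 3)) = 33.0606
d((-12, 5), (22, 21)) = 37.5766
d((-12, 5), (11, -19)) = 33.2415
d((-12, 5), (-8, -25)) = 30.2655
d((13, 30), (-12, -12)) = 48.8774
d((13, 30), (21, 3)) = 28.1603
d((13, 30), (22, 21)) = 12.7279 <-- minimum
d((13, 30), (11, -19)) = 49.0408
d((13, 30), (-8, -25)) = 58.8727
d((-12, -12), (21, 3)) = 36.2491
d((-12, -12), (22, 21)) = 47.3814
d((-12, -12), (11, -19)) = 24.0416
d((-12, -12), (-8, -25)) = 13.6015
d((21, 3), (22, 21)) = 18.0278
d((21, 3), (11, -19)) = 24.1661
d((21, 3), (-8, -25)) = 40.3113
d((22, 21), (11, -19)) = 41.4849
d((22, 21), (-8, -25)) = 54.9181
d((11, -19), (-8, -25)) = 19.9249

Closest pair: (13, 30) and (22, 21) with distance 12.7279

The closest pair is (13, 30) and (22, 21) with Euclidean distance 12.7279. For 7 points, brute-force pairwise comparison is shown above. For large n, the divide-and-conquer algorithm (sort by x, recurse on halves, check the dividing strip) achieves O(n log n).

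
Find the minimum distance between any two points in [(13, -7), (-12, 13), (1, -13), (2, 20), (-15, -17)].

Computing all pairwise distances among 5 points:

d((13, -7), (-12, 13)) = 32.0156
d((13, -7), (1, -13)) = 13.4164 <-- minimum
d((13, -7), (2, 20)) = 29.1548
d((13, -7), (-15, -17)) = 29.7321
d((-12, 13), (1, -13)) = 29.0689
d((-12, 13), (2, 20)) = 15.6525
d((-12, 13), (-15, -17)) = 30.1496
d((1, -13), (2, 20)) = 33.0151
d((1, -13), (-15, -17)) = 16.4924
d((2, 20), (-15, -17)) = 40.7185

Closest pair: (13, -7) and (1, -13) with distance 13.4164

The closest pair is (13, -7) and (1, -13) with Euclidean distance 13.4164. For 5 points, brute-force pairwise comparison is shown above. For large n, the divide-and-conquer algorithm (sort by x, recurse on halves, check the dividing strip) achieves O(n log n).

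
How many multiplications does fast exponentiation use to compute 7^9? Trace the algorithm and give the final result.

Computing 7^9 by squaring (build up from 7^1; each line after the first costs one multiplication):

7^1 = 7
7^2 = (7^1)^2 = 7^2 = 49
7^4 = (7^2)^2 = 49^2 = 2401
7^8 = (7^4)^2 = 2401^2 = 5764801
7^9 = 7 * 7^8 = 7 * 5764801 = 40353607

Result: 40353607
Multiplications needed: 4 (4 lines after 7^1)

7^9 = 40353607. Using exponentiation by squaring, this requires 4 multiplications. The key idea: if the exponent is even, square the half-power; if odd, multiply by the base once.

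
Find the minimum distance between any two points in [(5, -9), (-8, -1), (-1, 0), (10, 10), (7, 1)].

Computing all pairwise distances among 5 points:

d((5, -9), (-8, -1)) = 15.2643
d((5, -9), (-1, 0)) = 10.8167
d((5, -9), (10, 10)) = 19.6469
d((5, -9), (7, 1)) = 10.198
d((-8, -1), (-1, 0)) = 7.0711 <-- minimum
d((-8, -1), (10, 10)) = 21.095
d((-8, -1), (7, 1)) = 15.1327
d((-1, 0), (10, 10)) = 14.8661
d((-1, 0), (7, 1)) = 8.0623
d((10, 10), (7, 1)) = 9.4868

Closest pair: (-8, -1) and (-1, 0) with distance 7.0711

The closest pair is (-8, -1) and (-1, 0) with Euclidean distance 7.0711. For 5 points, brute-force pairwise comparison is shown above. For large n, the divide-and-conquer algorithm (sort by x, recurse on halves, check the dividing strip) achieves O(n log n).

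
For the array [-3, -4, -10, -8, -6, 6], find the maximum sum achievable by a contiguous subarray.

Using Kadane's algorithm on [-3, -4, -10, -8, -6, 6]:

Scanning through the array:
Position 1 (value -4): max_ending_here = -4, max_so_far = -3
Position 2 (value -10): max_ending_here = -10, max_so_far = -3
Position 3 (value -8): max_ending_here = -8, max_so_far = -3
Position 4 (value -6): max_ending_here = -6, max_so_far = -3
Position 5 (value 6): max_ending_here = 6, max_so_far = 6

Maximum subarray: [6]
Maximum sum: 6

The maximum subarray is [6] with sum 6. This subarray runs from index 5 to index 5.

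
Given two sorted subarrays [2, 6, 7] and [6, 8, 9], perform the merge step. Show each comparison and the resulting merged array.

Merging process:

Compare 2 vs 6: take 2 from left. Merged: [2]
Compare 6 vs 6: take 6 from left. Merged: [2, 6]
Compare 7 vs 6: take 6 from right. Merged: [2, 6, 6]
Compare 7 vs 8: take 7 from left. Merged: [2, 6, 6, 7]
Append remaining from right: [8, 9]. Merged: [2, 6, 6, 7, 8, 9]

Final merged array: [2, 6, 6, 7, 8, 9]
Total comparisons: 4

The merged array is [2, 6, 6, 7, 8, 9], requiring 4 comparisons. The merge step runs in O(n) time where n is the total number of elements.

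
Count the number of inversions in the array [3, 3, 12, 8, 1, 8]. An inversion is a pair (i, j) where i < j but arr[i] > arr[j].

Finding inversions in [3, 3, 12, 8, 1, 8]:

(0, 4): arr[0]=3 > arr[4]=1
(1, 4): arr[1]=3 > arr[4]=1
(2, 3): arr[2]=12 > arr[3]=8
(2, 4): arr[2]=12 > arr[4]=1
(2, 5): arr[2]=12 > arr[5]=8
(3, 4): arr[3]=8 > arr[4]=1

Total inversions: 6

The array has 6 inversion(s): (0,4), (1,4), (2,3), (2,4), (2,5), (3,4). Each pair (i,j) satisfies i < j and arr[i] > arr[j].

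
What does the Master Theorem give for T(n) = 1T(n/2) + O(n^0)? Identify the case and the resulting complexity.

Master Theorem for T(n) = 1T(n/2) + O(n^0):

a = 1, b = 2, c = 0
log_b(a) = log_2(1) = 0.0000

Case 2: c = 0 = log_2(1) = 0.0000
T(n) = O(n^0 log n) = O(log n)

For T(n) = 1T(n/2) + O(n^0): log_2(1) = 0.0000. This is Case 2 of the Master Theorem (c = log_b(a), equal work at all levels), giving O(log n).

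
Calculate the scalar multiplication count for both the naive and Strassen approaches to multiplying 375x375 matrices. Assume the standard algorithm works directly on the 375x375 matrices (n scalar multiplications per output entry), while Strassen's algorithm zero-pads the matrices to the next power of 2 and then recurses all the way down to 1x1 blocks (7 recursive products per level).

Matrix multiplication for 375x375 matrices:

Strassen's algorithm requires power-of-2 dimensions. Pad 375x375 to 512x512 (next power of 2).

Standard algorithm: 375^3 = 52734375 multiplications
Strassen's algorithm: 7^(log2(512)) = 7^9 = 40353607 multiplications
Savings: 52734375 - 40353607 = 12380768 multiplications

Standard: 52734375 multiplications (375^3). Strassen: 40353607 multiplications (7^9, after padding to 512x512). Strassen reduces 8 recursive multiplications to 7 at each level.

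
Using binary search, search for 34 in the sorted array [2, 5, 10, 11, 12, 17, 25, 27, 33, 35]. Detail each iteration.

Binary search for 34 in [2, 5, 10, 11, 12, 17, 25, 27, 33, 35]:

lo=0, hi=9, mid=4, arr[mid]=12 -> 12 < 34, search right half
lo=5, hi=9, mid=7, arr[mid]=27 -> 27 < 34, search right half
lo=8, hi=9, mid=8, arr[mid]=33 -> 33 < 34, search right half
lo=9, hi=9, mid=9, arr[mid]=35 -> 35 > 34, search left half
lo=9 > hi=8, target 34 not found

Binary search determines that 34 is not in the array after 4 comparisons. The search space was exhausted without finding the target.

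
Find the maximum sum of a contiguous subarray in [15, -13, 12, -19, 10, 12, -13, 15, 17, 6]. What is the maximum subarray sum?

Using Kadane's algorithm on [15, -13, 12, -19, 10, 12, -13, 15, 17, 6]:

Scanning through the array:
Position 1 (value -13): max_ending_here = 2, max_so_far = 15
Position 2 (value 12): max_ending_here = 14, max_so_far = 15
Position 3 (value -19): max_ending_here = -5, max_so_far = 15
Position 4 (value 10): max_ending_here = 10, max_so_far = 15
Position 5 (value 12): max_ending_here = 22, max_so_far = 22
Position 6 (value -13): max_ending_here = 9, max_so_far = 22
Position 7 (value 15): max_ending_here = 24, max_so_far = 24
Position 8 (value 17): max_ending_here = 41, max_so_far = 41
Position 9 (value 6): max_ending_here = 47, max_so_far = 47

Maximum subarray: [10, 12, -13, 15, 17, 6]
Maximum sum: 47

The maximum subarray is [10, 12, -13, 15, 17, 6] with sum 47. This subarray runs from index 4 to index 9.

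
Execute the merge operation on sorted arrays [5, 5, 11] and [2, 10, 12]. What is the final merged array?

Merging process:

Compare 5 vs 2: take 2 from right. Merged: [2]
Compare 5 vs 10: take 5 from left. Merged: [2, 5]
Compare 5 vs 10: take 5 from left. Merged: [2, 5, 5]
Compare 11 vs 10: take 10 from right. Merged: [2, 5, 5, 10]
Compare 11 vs 12: take 11 from left. Merged: [2, 5, 5, 10, 11]
Append remaining from right: [12]. Merged: [2, 5, 5, 10, 11, 12]

Final merged array: [2, 5, 5, 10, 11, 12]
Total comparisons: 5

The merged array is [2, 5, 5, 10, 11, 12], requiring 5 comparisons. The merge step runs in O(n) time where n is the total number of elements.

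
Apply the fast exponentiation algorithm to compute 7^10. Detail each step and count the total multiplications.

Computing 7^10 by squaring (build up from 7^1; each line after the first costs one multiplication):

7^1 = 7
7^2 = (7^1)^2 = 7^2 = 49
7^4 = (7^2)^2 = 49^2 = 2401
7^5 = 7 * 7^4 = 7 * 2401 = 16807
7^10 = (7^5)^2 = 16807^2 = 282475249

Result: 282475249
Multiplications needed: 4 (4 lines after 7^1)

7^10 = 282475249. Using exponentiation by squaring, this requires 4 multiplications. The key idea: if the exponent is even, square the half-power; if odd, multiply by the base once.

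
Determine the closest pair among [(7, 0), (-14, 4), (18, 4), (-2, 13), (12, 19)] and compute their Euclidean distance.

Computing all pairwise distances among 5 points:

d((7, 0), (-14, 4)) = 21.3776
d((7, 0), (18, 4)) = 11.7047 <-- minimum
d((7, 0), (-2, 13)) = 15.8114
d((7, 0), (12, 19)) = 19.6469
d((-14, 4), (18, 4)) = 32.0
d((-14, 4), (-2, 13)) = 15.0
d((-14, 4), (12, 19)) = 30.0167
d((18, 4), (-2, 13)) = 21.9317
d((18, 4), (12, 19)) = 16.1555
d((-2, 13), (12, 19)) = 15.2315

Closest pair: (7, 0) and (18, 4) with distance 11.7047

The closest pair is (7, 0) and (18, 4) with Euclidean distance 11.7047. For 5 points, brute-force pairwise comparison is shown above. For large n, the divide-and-conquer algorithm (sort by x, recurse on halves, check the dividing strip) achieves O(n log n).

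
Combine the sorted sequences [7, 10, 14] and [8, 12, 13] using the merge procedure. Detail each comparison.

Merging process:

Compare 7 vs 8: take 7 from left. Merged: [7]
Compare 10 vs 8: take 8 from right. Merged: [7, 8]
Compare 10 vs 12: take 10 from left. Merged: [7, 8, 10]
Compare 14 vs 12: take 12 from right. Merged: [7, 8, 10, 12]
Compare 14 vs 13: take 13 from right. Merged: [7, 8, 10, 12, 13]
Append remaining from left: [14]. Merged: [7, 8, 10, 12, 13, 14]

Final merged array: [7, 8, 10, 12, 13, 14]
Total comparisons: 5

The merged array is [7, 8, 10, 12, 13, 14], requiring 5 comparisons. The merge step runs in O(n) time where n is the total number of elements.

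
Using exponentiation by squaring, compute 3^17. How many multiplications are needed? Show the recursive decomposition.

Computing 3^17 by squaring (build up from 3^1; each line after the first costs one multiplication):

3^1 = 3
3^2 = (3^1)^2 = 3^2 = 9
3^4 = (3^2)^2 = 9^2 = 81
3^8 = (3^4)^2 = 81^2 = 6561
3^16 = (3^8)^2 = 6561^2 = 43046721
3^17 = 3 * 3^16 = 3 * 43046721 = 129140163

Result: 129140163
Multiplications needed: 5 (5 lines after 3^1)

3^17 = 129140163. Using exponentiation by squaring, this requires 5 multiplications. The key idea: if the exponent is even, square the half-power; if odd, multiply by the base once.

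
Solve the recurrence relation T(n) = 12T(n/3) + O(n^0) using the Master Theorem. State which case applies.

Master Theorem for T(n) = 12T(n/3) + O(n^0):

a = 12, b = 3, c = 0
log_b(a) = log_3(12) = 2.2619

Case 1: c = 0 < log_3(12) = 2.2619
T(n) = O(n^(log_3 12))

For T(n) = 12T(n/3) + O(n^0): log_3(12) = 2.2619. This is Case 1 of the Master Theorem (c < log_b(a), work dominated by leaves), giving O(n^(log_3 12)).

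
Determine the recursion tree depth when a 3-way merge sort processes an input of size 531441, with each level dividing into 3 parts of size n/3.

For divide and conquer with division factor 3:

Problem sizes at each level:
Level 0: 531441
Level 1: 177147
Level 2: 59049
Level 3: 19683
Level 4: 6561
Level 5: 2187
Level 6: 729
Level 7: 243
Level 8: 81
Level 9: 27
Level 10: 9
Level 11: 3
Level 12: 1

The root is level 0 and the size-1 base case is level 12 (the tree spans levels 0 through 12, i.e. 13 levels counting the root), so the depth is the number of divisions: log_3(531441) = 12

The recursion tree depth is log_3(531441) = 12. At each level, the problem size is divided by 3, so it takes 12 divisions to reduce to a base case of size 1. The algorithm makes 3 recursive calls at each level.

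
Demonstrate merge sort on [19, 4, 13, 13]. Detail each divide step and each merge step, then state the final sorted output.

Merge sort trace:

Split: [19, 4, 13, 13] -> [19, 4] and [13, 13]
  Split: [19, 4] -> [19] and [4]
  Merge: [19] + [4] -> [4, 19]
  Split: [13, 13] -> [13] and [13]
  Merge: [13] + [13] -> [13, 13]
Merge: [4, 19] + [13, 13] -> [4, 13, 13, 19]

Final sorted array: [4, 13, 13, 19]

The merge sort proceeds by recursively splitting the array and merging sorted halves.
After all merges, the sorted array is [4, 13, 13, 19].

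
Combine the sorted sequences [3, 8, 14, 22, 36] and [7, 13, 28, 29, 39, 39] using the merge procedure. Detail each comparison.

Merging process:

Compare 3 vs 7: take 3 from left. Merged: [3]
Compare 8 vs 7: take 7 from right. Merged: [3, 7]
Compare 8 vs 13: take 8 from left. Merged: [3, 7, 8]
Compare 14 vs 13: take 13 from right. Merged: [3, 7, 8, 13]
Compare 14 vs 28: take 14 from left. Merged: [3, 7, 8, 13, 14]
Compare 22 vs 28: take 22 from left. Merged: [3, 7, 8, 13, 14, 22]
Compare 36 vs 28: take 28 from right. Merged: [3, 7, 8, 13, 14, 22, 28]
Compare 36 vs 29: take 29 from right. Merged: [3, 7, 8, 13, 14, 22, 28, 29]
Compare 36 vs 39: take 36 from left. Merged: [3, 7, 8, 13, 14, 22, 28, 29, 36]
Append remaining from right: [39, 39]. Merged: [3, 7, 8, 13, 14, 22, 28, 29, 36, 39, 39]

Final merged array: [3, 7, 8, 13, 14, 22, 28, 29, 36, 39, 39]
Total comparisons: 9

The merged array is [3, 7, 8, 13, 14, 22, 28, 29, 36, 39, 39], requiring 9 comparisons. The merge step runs in O(n) time where n is the total number of elements.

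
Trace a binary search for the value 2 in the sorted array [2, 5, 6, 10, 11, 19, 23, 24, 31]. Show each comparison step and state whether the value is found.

Binary search for 2 in [2, 5, 6, 10, 11, 19, 23, 24, 31]:

lo=0, hi=8, mid=4, arr[mid]=11 -> 11 > 2, search left half
lo=0, hi=3, mid=1, arr[mid]=5 -> 5 > 2, search left half
lo=0, hi=0, mid=0, arr[mid]=2 -> Found target at index 0!

Binary search finds 2 at index 0 after 3 comparisons. The search repeatedly halves the search space by comparing with the middle element.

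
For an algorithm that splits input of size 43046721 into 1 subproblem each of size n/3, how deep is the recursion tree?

For divide and conquer with division factor 3:

Problem sizes at each level:
Level 0: 43046721
Level 1: 14348907
Level 2: 4782969
Level 3: 1594323
Level 4: 531441
Level 5: 177147
Level 6: 59049
Level 7: 19683
Level 8: 6561
Level 9: 2187
Level 10: 729
Level 11: 243
Level 12: 81
Level 13: 27
Level 14: 9
Level 15: 3
Level 16: 1

The root is level 0 and the size-1 base case is level 16 (the tree spans levels 0 through 16, i.e. 17 levels counting the root), so the depth is the number of divisions: log_3(43046721) = 16

The recursion tree depth is log_3(43046721) = 16. At each level, the problem size is divided by 3, so it takes 16 divisions to reduce to a base case of size 1. The algorithm makes 1 recursive call at each level.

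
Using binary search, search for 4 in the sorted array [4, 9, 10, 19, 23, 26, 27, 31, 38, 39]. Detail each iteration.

Binary search for 4 in [4, 9, 10, 19, 23, 26, 27, 31, 38, 39]:

lo=0, hi=9, mid=4, arr[mid]=23 -> 23 > 4, search left half
lo=0, hi=3, mid=1, arr[mid]=9 -> 9 > 4, search left half
lo=0, hi=0, mid=0, arr[mid]=4 -> Found target at index 0!

Binary search finds 4 at index 0 after 3 comparisons. The search repeatedly halves the search space by comparing with the middle element.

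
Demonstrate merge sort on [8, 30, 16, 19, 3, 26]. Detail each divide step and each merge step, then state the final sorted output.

Merge sort trace:

Split: [8, 30, 16, 19, 3, 26] -> [8, 30, 16] and [19, 3, 26]
  Split: [8, 30, 16] -> [8] and [30, 16]
    Split: [30, 16] -> [30] and [16]
    Merge: [30] + [16] -> [16, 30]
  Merge: [8] + [16, 30] -> [8, 16, 30]
  Split: [19, 3, 26] -> [19] and [3, 26]
    Split: [3, 26] -> [3] and [26]
    Merge: [3] + [26] -> [3, 26]
  Merge: [19] + [3, 26] -> [3, 19, 26]
Merge: [8, 16, 30] + [3, 19, 26] -> [3, 8, 16, 19, 26, 30]

Final sorted array: [3, 8, 16, 19, 26, 30]

The merge sort proceeds by recursively splitting the array and merging sorted halves.
After all merges, the sorted array is [3, 8, 16, 19, 26, 30].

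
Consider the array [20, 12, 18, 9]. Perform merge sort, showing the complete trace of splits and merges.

Merge sort trace:

Split: [20, 12, 18, 9] -> [20, 12] and [18, 9]
  Split: [20, 12] -> [20] and [12]
  Merge: [20] + [12] -> [12, 20]
  Split: [18, 9] -> [18] and [9]
  Merge: [18] + [9] -> [9, 18]
Merge: [12, 20] + [9, 18] -> [9, 12, 18, 20]

Final sorted array: [9, 12, 18, 20]

The merge sort proceeds by recursively splitting the array and merging sorted halves.
After all merges, the sorted array is [9, 12, 18, 20].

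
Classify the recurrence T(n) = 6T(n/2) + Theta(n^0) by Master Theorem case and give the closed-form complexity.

Master Theorem for T(n) = 6T(n/2) + O(n^0):

a = 6, b = 2, c = 0
log_b(a) = log_2(6) = 2.5850

Case 1: c = 0 < log_2(6) = 2.5850
T(n) = O(n^(log_2 6))

For T(n) = 6T(n/2) + O(n^0): log_2(6) = 2.5850. This is Case 1 of the Master Theorem (c < log_b(a), work dominated by leaves), giving O(n^(log_2 6)).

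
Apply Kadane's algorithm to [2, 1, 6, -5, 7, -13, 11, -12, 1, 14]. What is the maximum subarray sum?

Using Kadane's algorithm on [2, 1, 6, -5, 7, -13, 11, -12, 1, 14]:

Scanning through the array:
Position 1 (value 1): max_ending_here = 3, max_so_far = 3
Position 2 (value 6): max_ending_here = 9, max_so_far = 9
Position 3 (value -5): max_ending_here = 4, max_so_far = 9
Position 4 (value 7): max_ending_here = 11, max_so_far = 11
Position 5 (value -13): max_ending_here = -2, max_so_far = 11
Position 6 (value 11): max_ending_here = 11, max_so_far = 11
Position 7 (value -12): max_ending_here = -1, max_so_far = 11
Position 8 (value 1): max_ending_here = 1, max_so_far = 11
Position 9 (value 14): max_ending_here = 15, max_so_far = 15

Maximum subarray: [1, 14]
Maximum sum: 15

The maximum subarray is [1, 14] with sum 15. This subarray runs from index 8 to index 9.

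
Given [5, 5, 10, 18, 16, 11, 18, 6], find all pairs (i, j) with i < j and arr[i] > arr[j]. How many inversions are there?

Finding inversions in [5, 5, 10, 18, 16, 11, 18, 6]:

(2, 7): arr[2]=10 > arr[7]=6
(3, 4): arr[3]=18 > arr[4]=16
(3, 5): arr[3]=18 > arr[5]=11
(3, 7): arr[3]=18 > arr[7]=6
(4, 5): arr[4]=16 > arr[5]=11
(4, 7): arr[4]=16 > arr[7]=6
(5, 7): arr[5]=11 > arr[7]=6
(6, 7): arr[6]=18 > arr[7]=6

Total inversions: 8

The array has 8 inversion(s): (2,7), (3,4), (3,5), (3,7), (4,5), (4,7), (5,7), (6,7). Each pair (i,j) satisfies i < j and arr[i] > arr[j].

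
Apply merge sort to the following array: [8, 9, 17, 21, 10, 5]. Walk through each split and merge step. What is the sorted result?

Merge sort trace:

Split: [8, 9, 17, 21, 10, 5] -> [8, 9, 17] and [21, 10, 5]
  Split: [8, 9, 17] -> [8] and [9, 17]
    Split: [9, 17] -> [9] and [17]
    Merge: [9] + [17] -> [9, 17]
  Merge: [8] + [9, 17] -> [8, 9, 17]
  Split: [21, 10, 5] -> [21] and [10, 5]
    Split: [10, 5] -> [10] and [5]
    Merge: [10] + [5] -> [5, 10]
  Merge: [21] + [5, 10] -> [5, 10, 21]
Merge: [8, 9, 17] + [5, 10, 21] -> [5, 8, 9, 10, 17, 21]

Final sorted array: [5, 8, 9, 10, 17, 21]

The merge sort proceeds by recursively splitting the array and merging sorted halves.
After all merges, the sorted array is [5, 8, 9, 10, 17, 21].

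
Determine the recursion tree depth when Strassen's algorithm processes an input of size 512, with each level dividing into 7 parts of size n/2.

For divide and conquer with division factor 2:

Problem sizes at each level:
Level 0: 512
Level 1: 256
Level 2: 128
Level 3: 64
Level 4: 32
Level 5: 16
Level 6: 8
Level 7: 4
Level 8: 2
Level 9: 1

The root is level 0 and the size-1 base case is level 9 (the tree spans levels 0 through 9, i.e. 10 levels counting the root), so the depth is the number of divisions: log_2(512) = 9

The recursion tree depth is log_2(512) = 9. At each level, the problem size is divided by 2, so it takes 9 divisions to reduce to a base case of size 1. The algorithm makes 7 recursive calls at each level.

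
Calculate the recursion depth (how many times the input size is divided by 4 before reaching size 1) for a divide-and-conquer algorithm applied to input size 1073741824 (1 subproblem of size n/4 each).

For divide and conquer with division factor 4:

Problem sizes at each level:
Level 0: 1073741824
Level 1: 268435456
Level 2: 67108864
Level 3: 16777216
Level 4: 4194304
Level 5: 1048576
Level 6: 262144
Level 7: 65536
Level 8: 16384
Level 9: 4096
Level 10: 1024
Level 11: 256
Level 12: 64
Level 13: 16
Level 14: 4
Level 15: 1

The root is level 0 and the size-1 base case is level 15 (the tree spans levels 0 through 15, i.e. 16 levels counting the root), so the depth is the number of divisions: log_4(1073741824) = 15

The recursion tree depth is log_4(1073741824) = 15. At each level, the problem size is divided by 4, so it takes 15 divisions to reduce to a base case of size 1. The algorithm makes 1 recursive call at each level.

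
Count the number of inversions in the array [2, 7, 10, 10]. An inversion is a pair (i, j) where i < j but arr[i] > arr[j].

Finding inversions in [2, 7, 10, 10]:


Total inversions: 0

The array has 0 inversions. It is already sorted.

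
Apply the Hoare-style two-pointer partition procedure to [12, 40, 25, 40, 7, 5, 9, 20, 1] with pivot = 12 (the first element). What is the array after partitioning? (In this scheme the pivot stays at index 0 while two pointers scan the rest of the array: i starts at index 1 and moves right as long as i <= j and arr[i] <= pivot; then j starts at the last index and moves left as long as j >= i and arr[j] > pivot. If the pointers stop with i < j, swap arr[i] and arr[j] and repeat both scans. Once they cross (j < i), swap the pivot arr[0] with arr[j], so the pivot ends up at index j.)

Hoare-style two-pointer partition with pivot = 12:

Initial array: [12, 40, 25, 40, 7, 5, 9, 20, 1]

Pointers start at i = 1, j = 8.
i stops at index 1 (arr[1]=40 > 12), j stops at index 8 (arr[8]=1 <= 12): swap arr[1] and arr[8], array becomes [12, 1, 25, 40, 7, 5, 9, 20, 40]
i stops at index 2 (arr[2]=25 > 12), j stops at index 6 (arr[6]=9 <= 12): swap arr[2] and arr[6], array becomes [12, 1, 9, 40, 7, 5, 25, 20, 40]
i stops at index 3 (arr[3]=40 > 12), j stops at index 5 (arr[5]=5 <= 12): swap arr[3] and arr[5], array becomes [12, 1, 9, 5, 7, 40, 25, 20, 40]
i ends at 5, j ends at 4: the pointers have crossed (j < i), so scanning stops.

Swap pivot arr[0] with arr[4] to place pivot at position 4: [7, 1, 9, 5, 12, 40, 25, 20, 40]
Pivot position: 4

After partitioning with pivot 12, the array becomes [7, 1, 9, 5, 12, 40, 25, 20, 40]. The pivot is placed at index 4. All elements to the left of the pivot are <= 12, and all elements to the right are > 12.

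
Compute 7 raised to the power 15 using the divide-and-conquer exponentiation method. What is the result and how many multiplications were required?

Computing 7^15 by squaring (build up from 7^1; each line after the first costs one multiplication):

7^1 = 7
7^2 = (7^1)^2 = 7^2 = 49
7^3 = 7 * 7^2 = 7 * 49 = 343
7^6 = (7^3)^2 = 343^2 = 117649
7^7 = 7 * 7^6 = 7 * 117649 = 823543
7^14 = (7^7)^2 = 823543^2 = 678223072849
7^15 = 7 * 7^14 = 7 * 678223072849 = 4747561509943

Result: 4747561509943
Multiplications needed: 6 (6 lines after 7^1)

7^15 = 4747561509943. Using exponentiation by squaring, this requires 6 multiplications. The key idea: if the exponent is even, square the half-power; if odd, multiply by the base once.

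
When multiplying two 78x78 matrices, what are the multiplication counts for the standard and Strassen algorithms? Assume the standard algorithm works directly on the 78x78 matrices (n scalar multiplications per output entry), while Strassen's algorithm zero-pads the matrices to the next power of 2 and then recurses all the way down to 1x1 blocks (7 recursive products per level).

Matrix multiplication for 78x78 matrices:

Strassen's algorithm requires power-of-2 dimensions. Pad 78x78 to 128x128 (next power of 2).

Standard algorithm: 78^3 = 474552 multiplications
Strassen's algorithm: 7^(log2(128)) = 7^7 = 823543 multiplications
Difference: 474552 - 823543 = -348991 (Strassen uses MORE here due to padding overhead — for small or just-over-power-of-2 n, padding can outweigh the per-level savings)

Standard: 474552 multiplications (78^3). Strassen: 823543 multiplications (7^7, after padding to 128x128). Strassen reduces 8 recursive multiplications to 7 at each level.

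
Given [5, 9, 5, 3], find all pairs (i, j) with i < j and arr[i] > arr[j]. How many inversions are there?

Finding inversions in [5, 9, 5, 3]:

(0, 3): arr[0]=5 > arr[3]=3
(1, 2): arr[1]=9 > arr[2]=5
(1, 3): arr[1]=9 > arr[3]=3
(2, 3): arr[2]=5 > arr[3]=3

Total inversions: 4

The array has 4 inversion(s): (0,3), (1,2), (1,3), (2,3). Each pair (i,j) satisfies i < j and arr[i] > arr[j].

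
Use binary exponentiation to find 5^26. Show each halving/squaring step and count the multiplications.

Computing 5^26 by squaring (build up from 5^1; each line after the first costs one multiplication):

5^1 = 5
5^2 = (5^1)^2 = 5^2 = 25
5^3 = 5 * 5^2 = 5 * 25 = 125
5^6 = (5^3)^2 = 125^2 = 15625
5^12 = (5^6)^2 = 15625^2 = 244140625
5^13 = 5 * 5^12 = 5 * 244140625 = 1220703125
5^26 = (5^13)^2 = 1220703125^2 = 1490116119384765625

Result: 1490116119384765625
Multiplications needed: 6 (6 lines after 5^1)

5^26 = 1490116119384765625. Using exponentiation by squaring, this requires 6 multiplications. The key idea: if the exponent is even, square the half-power; if odd, multiply by the base once.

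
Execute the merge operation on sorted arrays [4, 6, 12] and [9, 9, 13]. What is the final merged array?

Merging process:

Compare 4 vs 9: take 4 from left. Merged: [4]
Compare 6 vs 9: take 6 from left. Merged: [4, 6]
Compare 12 vs 9: take 9 from right. Merged: [4, 6, 9]
Compare 12 vs 9: take 9 from right. Merged: [4, 6, 9, 9]
Compare 12 vs 13: take 12 from left. Merged: [4, 6, 9, 9, 12]
Append remaining from right: [13]. Merged: [4, 6, 9, 9, 12, 13]

Final merged array: [4, 6, 9, 9, 12, 13]
Total comparisons: 5

The merged array is [4, 6, 9, 9, 12, 13], requiring 5 comparisons. The merge step runs in O(n) time where n is the total number of elements.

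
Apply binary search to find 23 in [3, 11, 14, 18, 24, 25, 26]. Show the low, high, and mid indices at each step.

Binary search for 23 in [3, 11, 14, 18, 24, 25, 26]:

lo=0, hi=6, mid=3, arr[mid]=18 -> 18 < 23, search right half
lo=4, hi=6, mid=5, arr[mid]=25 -> 25 > 23, search left half
lo=4, hi=4, mid=4, arr[mid]=24 -> 24 > 23, search left half
lo=4 > hi=3, target 23 not found

Binary search determines that 23 is not in the array after 3 comparisons. The search space was exhausted without finding the target.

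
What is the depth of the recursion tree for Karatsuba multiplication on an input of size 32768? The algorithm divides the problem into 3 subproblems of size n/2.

For divide and conquer with division factor 2:

Problem sizes at each level:
Level 0: 32768
Level 1: 16384
Level 2: 8192
Level 3: 4096
Level 4: 2048
Level 5: 1024
Level 6: 512
Level 7: 256
Level 8: 128
Level 9: 64
Level 10: 32
Level 11: 16
Level 12: 8
Level 13: 4
Level 14: 2
Level 15: 1

The root is level 0 and the size-1 base case is level 15 (the tree spans levels 0 through 15, i.e. 16 levels counting the root), so the depth is the number of divisions: log_2(32768) = 15

The recursion tree depth is log_2(32768) = 15. At each level, the problem size is divided by 2, so it takes 15 divisions to reduce to a base case of size 1. The algorithm makes 3 recursive calls at each level.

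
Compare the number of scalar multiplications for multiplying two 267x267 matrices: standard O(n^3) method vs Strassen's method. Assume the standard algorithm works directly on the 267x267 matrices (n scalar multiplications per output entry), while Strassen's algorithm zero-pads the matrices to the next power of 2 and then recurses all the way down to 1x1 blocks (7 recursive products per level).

Matrix multiplication for 267x267 matrices:

Strassen's algorithm requires power-of-2 dimensions. Pad 267x267 to 512x512 (next power of 2).

Standard algorithm: 267^3 = 19034163 multiplications
Strassen's algorithm: 7^(log2(512)) = 7^9 = 40353607 multiplications
Difference: 19034163 - 40353607 = -21319444 (Strassen uses MORE here due to padding overhead — for small or just-over-power-of-2 n, padding can outweigh the per-level savings)

Standard: 19034163 multiplications (267^3). Strassen: 40353607 multiplications (7^9, after padding to 512x512). Strassen reduces 8 recursive multiplications to 7 at each level.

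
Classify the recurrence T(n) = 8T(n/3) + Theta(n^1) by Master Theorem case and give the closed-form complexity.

Master Theorem for T(n) = 8T(n/3) + O(n^1):

a = 8, b = 3, c = 1
log_b(a) = log_3(8) = 1.8928

Case 1: c = 1 < log_3(8) = 1.8928
T(n) = O(n^(log_3 8))

For T(n) = 8T(n/3) + O(n^1): log_3(8) = 1.8928. This is Case 1 of the Master Theorem (c < log_b(a), work dominated by leaves), giving O(n^(log_3 8)).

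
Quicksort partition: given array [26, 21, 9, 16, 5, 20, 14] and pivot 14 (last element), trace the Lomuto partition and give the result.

Lomuto partition with pivot = 14:

Initial array: [26, 21, 9, 16, 5, 20, 14]

arr[0]=26 > 14: no swap
arr[1]=21 > 14: no swap
arr[2]=9 <= 14: swap with position 0, array becomes [9, 21, 26, 16, 5, 20, 14]
arr[3]=16 > 14: no swap
arr[4]=5 <= 14: swap with position 1, array becomes [9, 5, 26, 16, 21, 20, 14]
arr[5]=20 > 14: no swap

Place pivot at position 2: [9, 5, 14, 16, 21, 20, 26]
Pivot position: 2

After partitioning with pivot 14, the array becomes [9, 5, 14, 16, 21, 20, 26]. The pivot is placed at index 2. All elements to the left of the pivot are <= 14, and all elements to the right are > 14.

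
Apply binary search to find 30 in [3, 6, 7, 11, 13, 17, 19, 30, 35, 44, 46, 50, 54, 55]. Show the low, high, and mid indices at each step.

Binary search for 30 in [3, 6, 7, 11, 13, 17, 19, 30, 35, 44, 46, 50, 54, 55]:

lo=0, hi=13, mid=6, arr[mid]=19 -> 19 < 30, search right half
lo=7, hi=13, mid=10, arr[mid]=46 -> 46 > 30, search left half
lo=7, hi=9, mid=8, arr[mid]=35 -> 35 > 30, search left half
lo=7, hi=7, mid=7, arr[mid]=30 -> Found target at index 7!

Binary search finds 30 at index 7 after 4 comparisons. The search repeatedly halves the search space by comparing with the middle element.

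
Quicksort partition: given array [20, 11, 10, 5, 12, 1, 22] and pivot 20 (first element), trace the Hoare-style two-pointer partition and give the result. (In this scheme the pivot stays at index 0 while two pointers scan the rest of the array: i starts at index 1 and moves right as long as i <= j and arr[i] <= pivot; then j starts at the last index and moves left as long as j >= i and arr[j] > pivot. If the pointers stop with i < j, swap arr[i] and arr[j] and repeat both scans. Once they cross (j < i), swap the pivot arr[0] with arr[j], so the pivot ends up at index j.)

Hoare-style two-pointer partition with pivot = 20:

Initial array: [20, 11, 10, 5, 12, 1, 22]

Pointers start at i = 1, j = 6.
i ends at 6, j ends at 5: the pointers have crossed (j < i), so scanning stops.

Swap pivot arr[0] with arr[5] to place pivot at position 5: [1, 11, 10, 5, 12, 20, 22]
Pivot position: 5

After partitioning with pivot 20, the array becomes [1, 11, 10, 5, 12, 20, 22]. The pivot is placed at index 5. All elements to the left of the pivot are <= 20, and all elements to the right are > 20.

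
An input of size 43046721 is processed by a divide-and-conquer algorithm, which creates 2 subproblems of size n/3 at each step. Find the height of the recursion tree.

For divide and conquer with division factor 3:

Problem sizes at each level:
Level 0: 43046721
Level 1: 14348907
Level 2: 4782969
Level 3: 1594323
Level 4: 531441
Level 5: 177147
Level 6: 59049
Level 7: 19683
Level 8: 6561
Level 9: 2187
Level 10: 729
Level 11: 243
Level 12: 81
Level 13: 27
Level 14: 9
Level 15: 3
Level 16: 1

The root is level 0 and the size-1 base case is level 16 (the tree spans levels 0 through 16, i.e. 17 levels counting the root), so the depth is the number of divisions: log_3(43046721) = 16

The recursion tree depth is log_3(43046721) = 16. At each level, the problem size is divided by 3, so it takes 16 divisions to reduce to a base case of size 1. The algorithm makes 2 recursive calls at each level.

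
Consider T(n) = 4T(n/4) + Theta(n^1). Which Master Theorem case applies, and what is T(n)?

Master Theorem for T(n) = 4T(n/4) + O(n^1):

a = 4, b = 4, c = 1
log_b(a) = log_4(4) = 1.0000

Case 2: c = 1 = log_4(4) = 1.0000
T(n) = O(n^1 log n) = O(n log n)

For T(n) = 4T(n/4) + O(n^1): log_4(4) = 1.0000. This is Case 2 of the Master Theorem (c = log_b(a), equal work at all levels), giving O(n log n).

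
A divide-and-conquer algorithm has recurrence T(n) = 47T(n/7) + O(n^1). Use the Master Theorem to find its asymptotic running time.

Master Theorem for T(n) = 47T(n/7) + O(n^1):

a = 47, b = 7, c = 1
log_b(a) = log_7(47) = 1.9786

Case 1: c = 1 < log_7(47) = 1.9786
T(n) = O(n^(log_7 47))

For T(n) = 47T(n/7) + O(n^1): log_7(47) = 1.9786. This is Case 1 of the Master Theorem (c < log_b(a), work dominated by leaves), giving O(n^(log_7 47)).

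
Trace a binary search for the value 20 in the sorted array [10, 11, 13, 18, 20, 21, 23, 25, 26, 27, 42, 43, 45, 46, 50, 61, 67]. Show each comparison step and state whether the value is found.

Binary search for 20 in [10, 11, 13, 18, 20, 21, 23, 25, 26, 27, 42, 43, 45, 46, 50, 61, 67]:

lo=0, hi=16, mid=8, arr[mid]=26 -> 26 > 20, search left half
lo=0, hi=7, mid=3, arr[mid]=18 -> 18 < 20, search right half
lo=4, hi=7, mid=5, arr[mid]=21 -> 21 > 20, search left half
lo=4, hi=4, mid=4, arr[mid]=20 -> Found target at index 4!

Binary search finds 20 at index 4 after 4 comparisons. The search repeatedly halves the search space by comparing with the middle element.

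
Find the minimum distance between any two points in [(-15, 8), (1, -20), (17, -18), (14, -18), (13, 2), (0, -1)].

Computing all pairwise distances among 6 points:

d((-15, 8), (1, -20)) = 32.249
d((-15, 8), (17, -18)) = 41.2311
d((-15, 8), (14, -18)) = 38.9487
d((-15, 8), (13, 2)) = 28.6356
d((-15, 8), (0, -1)) = 17.4929
d((1, -20), (17, -18)) = 16.1245
d((1, -20), (14, -18)) = 13.1529
d((1, -20), (13, 2)) = 25.0599
d((1, -20), (0, -1)) = 19.0263
d((17, -18), (14, -18)) = 3.0 <-- minimum
d((17, -18), (13, 2)) = 20.3961
d((17, -18), (0, -1)) = 24.0416
d((14, -18), (13, 2)) = 20.025
d((14, -18), (0, -1)) = 22.0227
d((13, 2), (0, -1)) = 13.3417

Closest pair: (17, -18) and (14, -18) with distance 3.0

The closest pair is (17, -18) and (14, -18) with Euclidean distance 3.0. For 6 points, brute-force pairwise comparison is shown above. For large n, the divide-and-conquer algorithm (sort by x, recurse on halves, check the dividing strip) achieves O(n log n).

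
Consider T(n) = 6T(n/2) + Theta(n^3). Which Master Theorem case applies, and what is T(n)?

Master Theorem for T(n) = 6T(n/2) + O(n^3):

a = 6, b = 2, c = 3
log_b(a) = log_2(6) = 2.5850

Case 3: c = 3 > log_2(6) = 2.5850
T(n) = O(n^3) = O(n^3)

For T(n) = 6T(n/2) + O(n^3): log_2(6) = 2.5850. This is Case 3 of the Master Theorem (c > log_b(a), work dominated by root), giving O(n^3).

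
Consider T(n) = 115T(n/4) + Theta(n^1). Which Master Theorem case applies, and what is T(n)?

Master Theorem for T(n) = 115T(n/4) + O(n^1):

a = 115, b = 4, c = 1
log_b(a) = log_4(115) = 3.4227

Case 1: c = 1 < log_4(115) = 3.4227
T(n) = O(n^(log_4 115))

For T(n) = 115T(n/4) + O(n^1): log_4(115) = 3.4227. This is Case 1 of the Master Theorem (c < log_b(a), work dominated by leaves), giving O(n^(log_4 115)).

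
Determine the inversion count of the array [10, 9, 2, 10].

Finding inversions in [10, 9, 2, 10]:

(0, 1): arr[0]=10 > arr[1]=9
(0, 2): arr[0]=10 > arr[2]=2
(1, 2): arr[1]=9 > arr[2]=2

Total inversions: 3

The array has 3 inversion(s): (0,1), (0,2), (1,2). Each pair (i,j) satisfies i < j and arr[i] > arr[j].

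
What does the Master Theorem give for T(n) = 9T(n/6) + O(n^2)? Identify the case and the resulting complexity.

Master Theorem for T(n) = 9T(n/6) + O(n^2):

a = 9, b = 6, c = 2
log_b(a) = log_6(9) = 1.2263

Case 3: c = 2 > log_6(9) = 1.2263
T(n) = O(n^2) = O(n^2)

For T(n) = 9T(n/6) + O(n^2): log_6(9) = 1.2263. This is Case 3 of the Master Theorem (c > log_b(a), work dominated by root), giving O(n^2).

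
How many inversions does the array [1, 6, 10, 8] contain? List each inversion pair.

Finding inversions in [1, 6, 10, 8]:

(2, 3): arr[2]=10 > arr[3]=8

Total inversions: 1

The array has 1 inversion(s): (2,3). Each pair (i,j) satisfies i < j and arr[i] > arr[j].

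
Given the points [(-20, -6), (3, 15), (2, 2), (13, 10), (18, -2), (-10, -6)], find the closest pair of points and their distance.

Computing all pairwise distances among 6 points:

d((-20, -6), (3, 15)) = 31.1448
d((-20, -6), (2, 2)) = 23.4094
d((-20, -6), (13, 10)) = 36.6742
d((-20, -6), (18, -2)) = 38.2099
d((-20, -6), (-10, -6)) = 10.0 <-- minimum
d((3, 15), (2, 2)) = 13.0384
d((3, 15), (13, 10)) = 11.1803
d((3, 15), (18, -2)) = 22.6716
d((3, 15), (-10, -6)) = 24.6982
d((2, 2), (13, 10)) = 13.6015
d((2, 2), (18, -2)) = 16.4924
d((2, 2), (-10, -6)) = 14.4222
d((13, 10), (18, -2)) = 13.0
d((13, 10), (-10, -6)) = 28.0179
d((18, -2), (-10, -6)) = 28.2843

Closest pair: (-20, -6) and (-10, -6) with distance 10.0

The closest pair is (-20, -6) and (-10, -6) with Euclidean distance 10.0. For 6 points, brute-force pairwise comparison is shown above. For large n, the divide-and-conquer algorithm (sort by x, recurse on halves, check the dividing strip) achieves O(n log n).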